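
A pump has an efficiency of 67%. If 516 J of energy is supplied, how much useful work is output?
W_out = η × W_in = 0.67 × 516 = 345.72 J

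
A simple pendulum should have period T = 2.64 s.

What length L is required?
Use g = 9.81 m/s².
T = 2π√(L/g) → L = g(T/2π)² = 9.81×(2.64/2π)² = 1.732 m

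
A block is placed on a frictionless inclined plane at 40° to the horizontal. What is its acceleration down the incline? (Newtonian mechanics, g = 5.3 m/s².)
a = g sin(θ) = 5.3 × sin(40°) = 5.3 × 0.6428 = 3.41 m/s²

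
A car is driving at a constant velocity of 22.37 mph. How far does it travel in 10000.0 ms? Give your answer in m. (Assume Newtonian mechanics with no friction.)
d = vt (with unit conversion) = 100.0 m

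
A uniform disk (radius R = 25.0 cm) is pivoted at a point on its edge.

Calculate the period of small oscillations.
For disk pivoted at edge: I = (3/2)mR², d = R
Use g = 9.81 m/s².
I/m = (3/2)R² = 0.09375 m²; d = R = 0.25 m
T = 2π√((3/2)R²/(gR)) = 2π√(3R/(2g)) = 1.228 s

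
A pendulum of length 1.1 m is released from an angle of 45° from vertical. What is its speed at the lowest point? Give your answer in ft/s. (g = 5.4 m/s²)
h = L(1 − cosθ) = 1.1×(1 − cos45°) = 0.3222 m
v = √(2gh) = √(2×5.4×0.3222) = 1.865 m/s = 6.12 ft/s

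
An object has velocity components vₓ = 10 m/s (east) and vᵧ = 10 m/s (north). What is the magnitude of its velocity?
|v| = √(vₓ² + vᵧ²) = √(10² + 10²) = √(200) = 14.14 m/s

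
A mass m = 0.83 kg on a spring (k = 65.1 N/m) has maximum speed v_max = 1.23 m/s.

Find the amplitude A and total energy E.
½mv²_max = ½kA² → A = v_max√(m/k) = 1.23×√(0.83/65.1) = 0.1389 m = 13.89 cm
E = ½mv²_max = ½×0.83×1.23² = 0.6279 J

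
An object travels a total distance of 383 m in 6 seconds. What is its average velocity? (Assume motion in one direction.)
v_avg = Δd / Δt = 383 / 6 = 63.83 m/s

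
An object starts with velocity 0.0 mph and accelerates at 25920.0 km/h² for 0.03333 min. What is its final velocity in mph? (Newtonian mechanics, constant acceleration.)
v = v₀ + at (with unit conversion) = 8.947 mph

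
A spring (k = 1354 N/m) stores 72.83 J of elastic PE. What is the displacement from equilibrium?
PE = ½kx² → x = √(2PE/k) = √(2×72.83/1354) = 0.328 m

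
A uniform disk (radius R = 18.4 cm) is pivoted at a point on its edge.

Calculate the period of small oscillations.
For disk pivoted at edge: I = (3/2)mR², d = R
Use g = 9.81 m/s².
I/m = (3/2)R² = 0.05078 m²; d = R = 0.184 m
T = 2π√((3/2)R²/(gR)) = 2π√(3R/(2g)) = 1.054 s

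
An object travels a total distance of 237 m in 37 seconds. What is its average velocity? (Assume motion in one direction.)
v_avg = Δd / Δt = 237 / 37 = 6.41 m/s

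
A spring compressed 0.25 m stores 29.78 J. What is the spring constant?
PE = ½kx² → k = 2PE/x² = 2×29.78/0.25² = 953.0 N/m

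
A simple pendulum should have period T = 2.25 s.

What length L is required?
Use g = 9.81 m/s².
T = 2π√(L/g) → L = g(T/2π)² = 9.81×(2.25/2π)² = 1.258 m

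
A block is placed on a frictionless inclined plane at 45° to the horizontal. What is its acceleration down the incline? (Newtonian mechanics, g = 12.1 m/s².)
a = g sin(θ) = 12.1 × sin(45°) = 12.1 × 0.7071 = 8.56 m/s²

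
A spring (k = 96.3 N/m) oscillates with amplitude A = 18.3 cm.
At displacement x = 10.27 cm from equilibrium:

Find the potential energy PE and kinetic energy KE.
E_total = ½kA² = ½×96.3×(0.183)² = 1.612 J
PE = ½kx² = ½×96.3×(0.1027)² = 0.5079 J
KE = E_total − PE = 1.105 J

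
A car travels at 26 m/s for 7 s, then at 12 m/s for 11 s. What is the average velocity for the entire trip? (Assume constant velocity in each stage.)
d₁ = v₁t₁ = 26 × 7 = 182 m
d₂ = v₂t₂ = 12 × 11 = 132 m
d_total = 314 m, t_total = 18 s
v_avg = d_total/t_total = 314/18 = 17.44 m/s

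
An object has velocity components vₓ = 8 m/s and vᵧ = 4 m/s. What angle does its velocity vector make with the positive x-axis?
θ = arctan(vᵧ/vₓ) = arctan(4/8) = 26.57°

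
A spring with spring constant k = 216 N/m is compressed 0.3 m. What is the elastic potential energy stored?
PE = ½kx² = ½×216×0.3² = 9.72 J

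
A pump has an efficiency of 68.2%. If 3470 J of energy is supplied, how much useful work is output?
W_out = η × W_in = 0.682 × 3470 = 2366.5 J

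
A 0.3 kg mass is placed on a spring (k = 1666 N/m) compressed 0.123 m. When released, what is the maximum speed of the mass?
½kx² = ½mv² → v = x√(k/m) = 0.123×√(1666/0.3) = 9.166 m/s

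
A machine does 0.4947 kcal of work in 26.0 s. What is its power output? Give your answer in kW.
P = W/t = 2070 J / 26 s = 79.61 W = 0.07961 kW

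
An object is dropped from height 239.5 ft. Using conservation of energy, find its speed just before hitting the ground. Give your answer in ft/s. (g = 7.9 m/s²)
mgh = ½mv² → v = √(2gh) = √(2×7.9×73) = 33.96 m/s = 111.4 ft/s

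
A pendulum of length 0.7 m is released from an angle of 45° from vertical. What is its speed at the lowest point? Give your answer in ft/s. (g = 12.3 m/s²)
h = L(1 − cosθ) = 0.7×(1 − cos45°) = 0.205 m
v = √(2gh) = √(2×12.3×0.205) = 2.246 m/s = 7.368 ft/s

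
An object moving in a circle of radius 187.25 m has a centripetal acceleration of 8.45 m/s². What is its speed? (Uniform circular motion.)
v = √(a_c × r) = √(8.45 × 187.25) = 39.78 m/s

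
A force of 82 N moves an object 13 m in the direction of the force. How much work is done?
W = Fd = 82×13 = 1066.0 J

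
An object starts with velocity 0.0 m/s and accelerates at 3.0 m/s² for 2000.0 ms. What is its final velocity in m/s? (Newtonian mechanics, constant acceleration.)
v = v₀ + at (with unit conversion) = 6.0 m/s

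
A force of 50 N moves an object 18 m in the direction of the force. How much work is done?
W = Fd = 50×18 = 900.0 J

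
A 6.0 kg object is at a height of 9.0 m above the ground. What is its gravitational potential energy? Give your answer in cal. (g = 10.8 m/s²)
PE = mgh = 6 kg × 10.8 m/s² × 9 m = 583.2 J = 139.4 cal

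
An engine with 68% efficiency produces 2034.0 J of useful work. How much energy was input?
W_in = W_out/η = 2034.0/0.68 = 2991.2 J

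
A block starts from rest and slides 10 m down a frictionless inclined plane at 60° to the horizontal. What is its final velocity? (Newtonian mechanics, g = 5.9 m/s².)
a = g sin(θ) = 5.9 × sin(60°) = 5.11 m/s²
v = √(2ad) = √(2 × 5.11 × 10) = 10.11 m/s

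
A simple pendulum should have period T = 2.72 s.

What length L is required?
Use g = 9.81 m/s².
T = 2π√(L/g) → L = g(T/2π)² = 9.81×(2.72/2π)² = 1.838 m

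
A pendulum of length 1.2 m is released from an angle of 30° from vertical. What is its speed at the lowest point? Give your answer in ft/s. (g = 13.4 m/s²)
h = L(1 − cosθ) = 1.2×(1 − cos30°) = 0.1608 m
v = √(2gh) = √(2×13.4×0.1608) = 2.076 m/s = 6.81 ft/s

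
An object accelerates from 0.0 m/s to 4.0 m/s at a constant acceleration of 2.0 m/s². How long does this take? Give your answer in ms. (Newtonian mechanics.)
t = (v - v₀)/a (with unit conversion) = 2000.0 ms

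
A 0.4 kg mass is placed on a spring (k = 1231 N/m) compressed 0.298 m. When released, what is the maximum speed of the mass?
½kx² = ½mv² → v = x√(k/m) = 0.298×√(1231/0.4) = 16.53 m/s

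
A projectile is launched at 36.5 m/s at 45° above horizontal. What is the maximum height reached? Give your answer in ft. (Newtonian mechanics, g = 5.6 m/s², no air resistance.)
H = v₀²sin²(θ)/(2g) (with unit conversion) = 195.1 ft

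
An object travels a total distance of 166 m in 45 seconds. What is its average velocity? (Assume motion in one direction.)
v_avg = Δd / Δt = 166 / 45 = 3.69 m/s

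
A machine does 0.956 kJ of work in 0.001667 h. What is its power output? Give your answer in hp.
P = W/t = 956 J / 6.001 s = 159.3 W = 0.2136 hp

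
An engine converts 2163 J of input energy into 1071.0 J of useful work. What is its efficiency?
η = W_out/W_in = 1071.0/2163 = 0.4951 = 49.51%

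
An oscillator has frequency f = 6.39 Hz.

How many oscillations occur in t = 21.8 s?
n = f×t = 6.39×21.8 = 139.3 oscillations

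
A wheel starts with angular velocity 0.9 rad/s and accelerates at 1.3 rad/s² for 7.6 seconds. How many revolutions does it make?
θ = ω₀t + ½αt² = 0.9×7.6 + ½×1.3×7.6² = 44.38 rad
Revolutions = θ/(2π) = 44.38/(2π) = 7.06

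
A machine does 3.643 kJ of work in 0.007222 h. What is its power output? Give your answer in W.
P = W/t = 3643 J / 26 s = 140.1 W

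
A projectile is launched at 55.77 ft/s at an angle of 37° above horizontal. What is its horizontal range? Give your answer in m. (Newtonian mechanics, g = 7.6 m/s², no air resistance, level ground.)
R = v₀² sin(2θ) / g (with unit conversion) = 36.55 m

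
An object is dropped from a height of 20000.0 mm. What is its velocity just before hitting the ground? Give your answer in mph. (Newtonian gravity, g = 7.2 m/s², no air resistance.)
v = √(2gh) (with unit conversion) = 37.96 mph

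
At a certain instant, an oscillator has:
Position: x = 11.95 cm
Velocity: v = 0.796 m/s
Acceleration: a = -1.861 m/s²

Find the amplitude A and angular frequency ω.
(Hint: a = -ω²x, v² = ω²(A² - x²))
a = −ω²x → ω = √(|a|/x) = √(1.861/0.1195) = 3.946 rad/s
v² = ω²(A² − x²) → A = √(x² + v²/ω²) = √(0.1195² + 0.796²/3.946²) = 0.2344 m = 23.44 cm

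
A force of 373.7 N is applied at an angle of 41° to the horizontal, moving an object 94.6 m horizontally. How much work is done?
W = Fd cosθ = 373.7×94.6×cos(41°) = 26681.0 J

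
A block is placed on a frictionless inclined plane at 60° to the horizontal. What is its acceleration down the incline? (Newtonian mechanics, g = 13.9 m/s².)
a = g sin(θ) = 13.9 × sin(60°) = 13.9 × 0.866 = 12.04 m/s²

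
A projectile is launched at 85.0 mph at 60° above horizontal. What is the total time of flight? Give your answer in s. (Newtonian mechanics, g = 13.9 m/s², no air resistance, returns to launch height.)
T = 2v₀sin(θ)/g (with unit conversion) = 4.735 s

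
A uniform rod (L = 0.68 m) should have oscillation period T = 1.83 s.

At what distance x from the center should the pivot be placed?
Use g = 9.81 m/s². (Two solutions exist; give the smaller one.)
T = 2π√((L²/12 + x²)/(gx)). Let c = T²g/(4π²) = 0.8322.
x² − cx + L²/12 = 0 → x = (c − √(c² − L²/3))/2 = 0.04922 m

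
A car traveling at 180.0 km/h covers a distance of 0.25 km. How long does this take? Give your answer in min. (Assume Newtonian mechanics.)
t = d/v (with unit conversion) = 0.08333 min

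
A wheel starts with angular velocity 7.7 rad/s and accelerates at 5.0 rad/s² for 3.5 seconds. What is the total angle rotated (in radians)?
θ = ω₀t + ½αt² = 7.7×3.5 + ½×5.0×3.5² = 57.58 rad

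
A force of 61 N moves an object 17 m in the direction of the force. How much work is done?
W = Fd = 61×17 = 1037.0 J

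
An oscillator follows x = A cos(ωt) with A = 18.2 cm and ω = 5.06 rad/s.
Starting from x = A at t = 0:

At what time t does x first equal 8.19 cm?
cos(ωt) = x/A = 8.19/18.2 = 0.45
ωt = arccos(0.45) = 1.104 rad
t = 1.104/5.06 = 0.2182 s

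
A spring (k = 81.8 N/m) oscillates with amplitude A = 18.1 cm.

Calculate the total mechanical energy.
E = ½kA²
E = ½kA² = ½×81.8×(0.181)² = 1.34 J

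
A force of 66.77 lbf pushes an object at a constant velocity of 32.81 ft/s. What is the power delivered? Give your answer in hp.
P = Fv = 297 N × 10 m/s = 2970 W = 3.983 hp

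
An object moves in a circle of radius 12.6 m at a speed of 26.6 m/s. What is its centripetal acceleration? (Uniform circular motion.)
a_c = v²/r = 26.6²/12.6 = 707.56/12.6 = 56.16 m/s²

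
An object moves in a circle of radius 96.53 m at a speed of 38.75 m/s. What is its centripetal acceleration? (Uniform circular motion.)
a_c = v²/r = 38.75²/96.53 = 1501.56/96.53 = 15.56 m/s²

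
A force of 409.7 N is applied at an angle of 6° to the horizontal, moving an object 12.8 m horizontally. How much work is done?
W = Fd cosθ = 409.7×12.8×cos(6°) = 5215.4 J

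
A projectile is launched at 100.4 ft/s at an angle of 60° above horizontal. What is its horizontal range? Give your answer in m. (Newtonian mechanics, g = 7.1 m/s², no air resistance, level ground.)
R = v₀² sin(2θ) / g (with unit conversion) = 114.2 m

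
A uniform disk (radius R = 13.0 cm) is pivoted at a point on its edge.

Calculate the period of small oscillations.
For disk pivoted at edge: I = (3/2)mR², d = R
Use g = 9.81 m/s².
I/m = (3/2)R² = 0.02535 m²; d = R = 0.13 m
T = 2π√((3/2)R²/(gR)) = 2π√(3R/(2g)) = 0.8859 s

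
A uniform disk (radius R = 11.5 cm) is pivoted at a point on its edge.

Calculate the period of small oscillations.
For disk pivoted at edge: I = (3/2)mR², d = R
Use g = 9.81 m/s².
I/m = (3/2)R² = 0.01984 m²; d = R = 0.115 m
T = 2π√((3/2)R²/(gR)) = 2π√(3R/(2g)) = 0.8332 s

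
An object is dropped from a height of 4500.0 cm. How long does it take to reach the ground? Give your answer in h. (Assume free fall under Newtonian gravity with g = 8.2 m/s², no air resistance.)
t = √(2h/g) (with unit conversion) = 0.0009203 h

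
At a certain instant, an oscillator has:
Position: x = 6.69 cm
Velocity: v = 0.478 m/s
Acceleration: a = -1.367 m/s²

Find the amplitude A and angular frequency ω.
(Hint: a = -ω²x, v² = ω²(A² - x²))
a = −ω²x → ω = √(|a|/x) = √(1.367/0.0669) = 4.52 rad/s
v² = ω²(A² − x²) → A = √(x² + v²/ω²) = √(0.0669² + 0.478²/4.52²) = 0.1251 m = 12.51 cm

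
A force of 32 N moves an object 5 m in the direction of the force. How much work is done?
W = Fd = 32×5 = 160.0 J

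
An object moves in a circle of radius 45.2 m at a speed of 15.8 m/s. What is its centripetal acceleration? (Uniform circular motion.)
a_c = v²/r = 15.8²/45.2 = 249.64/45.2 = 5.52 m/s²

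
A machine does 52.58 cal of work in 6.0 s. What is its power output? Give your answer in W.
P = W/t = 220 J / 6 s = 36.67 W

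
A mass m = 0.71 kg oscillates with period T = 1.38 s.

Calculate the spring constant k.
T = 2π√(m/k) → k = m(2π/T)² = 0.71×(2π/1.38)² = 14.72 N/m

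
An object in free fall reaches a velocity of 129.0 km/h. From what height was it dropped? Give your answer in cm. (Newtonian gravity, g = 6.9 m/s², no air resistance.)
h = v²/(2g) (with unit conversion) = 9305.0 cm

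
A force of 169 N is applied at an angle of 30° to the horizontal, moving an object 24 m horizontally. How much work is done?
W = Fd cosθ = 169×24×cos(30°) = 3512.6 J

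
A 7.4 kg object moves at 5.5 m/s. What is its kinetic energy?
KE = ½mv² = ½×7.4×5.5² = 111.925 J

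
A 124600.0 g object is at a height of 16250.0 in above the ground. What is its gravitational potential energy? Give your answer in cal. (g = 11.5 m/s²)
PE = mgh = 124.6 kg × 11.5 m/s² × 412.8 m = 5.914e+05 J = 141400.0 cal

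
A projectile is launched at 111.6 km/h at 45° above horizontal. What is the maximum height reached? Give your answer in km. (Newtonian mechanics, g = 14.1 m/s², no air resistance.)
H = v₀²sin²(θ)/(2g) (with unit conversion) = 0.01704 km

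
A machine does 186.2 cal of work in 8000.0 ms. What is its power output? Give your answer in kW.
P = W/t = 779.1 J / 8 s = 97.38 W = 0.09738 kW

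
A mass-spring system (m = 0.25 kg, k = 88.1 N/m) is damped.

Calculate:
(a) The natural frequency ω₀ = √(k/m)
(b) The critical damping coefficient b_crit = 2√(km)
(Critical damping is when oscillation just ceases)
ω₀ = √(k/m) = √(88.1/0.25) = 18.77 rad/s
b_crit = 2√(km) = 2√(88.1×0.25) = 9.386 kg/s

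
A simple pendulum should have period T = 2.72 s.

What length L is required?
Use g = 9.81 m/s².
T = 2π√(L/g) → L = g(T/2π)² = 9.81×(2.72/2π)² = 1.838 m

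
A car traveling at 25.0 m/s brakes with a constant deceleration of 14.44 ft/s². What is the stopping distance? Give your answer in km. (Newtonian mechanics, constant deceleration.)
d = v₀² / (2a) (with unit conversion) = 0.071 km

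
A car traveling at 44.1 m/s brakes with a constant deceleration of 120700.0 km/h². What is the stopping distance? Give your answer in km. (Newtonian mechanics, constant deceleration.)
d = v₀² / (2a) (with unit conversion) = 0.1044 km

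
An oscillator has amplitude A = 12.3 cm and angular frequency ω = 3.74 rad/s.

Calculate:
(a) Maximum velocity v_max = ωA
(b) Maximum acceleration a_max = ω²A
v_max = ωA = 3.74×0.123 = 0.46 m/s
a_max = ω²A = 3.74²×0.123 = 1.72 m/s²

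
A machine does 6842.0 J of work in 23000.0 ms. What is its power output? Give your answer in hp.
P = W/t = 6842 J / 23 s = 297.5 W = 0.3989 hp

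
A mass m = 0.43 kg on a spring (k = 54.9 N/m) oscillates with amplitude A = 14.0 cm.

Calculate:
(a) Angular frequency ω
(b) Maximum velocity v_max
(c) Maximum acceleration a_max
ω = √(k/m) = √(54.9/0.43) = 11.3 rad/s
v_max = ωA = 11.3×0.14 = 1.582 m/s
a_max = ω²A = 11.3²×0.14 = 17.87 m/s²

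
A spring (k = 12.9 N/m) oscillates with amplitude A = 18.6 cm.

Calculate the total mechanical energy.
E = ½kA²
E = ½kA² = ½×12.9×(0.186)² = 0.2231 J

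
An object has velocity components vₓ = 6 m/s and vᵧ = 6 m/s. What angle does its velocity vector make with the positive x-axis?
θ = arctan(vᵧ/vₓ) = arctan(6/6) = 45.0°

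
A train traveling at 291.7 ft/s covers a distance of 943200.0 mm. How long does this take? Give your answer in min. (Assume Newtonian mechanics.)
t = d/v (with unit conversion) = 0.1768 min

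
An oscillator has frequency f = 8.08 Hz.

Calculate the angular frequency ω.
ω = 2πf = 2π×8.08 = 50.77 rad/s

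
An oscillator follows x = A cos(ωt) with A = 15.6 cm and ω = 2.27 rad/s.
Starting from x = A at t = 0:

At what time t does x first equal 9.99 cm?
cos(ωt) = x/A = 9.99/15.6 = 0.6404
ωt = arccos(0.6404) = 0.8758 rad
t = 0.8758/2.27 = 0.3858 s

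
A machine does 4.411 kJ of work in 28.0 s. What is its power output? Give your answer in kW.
P = W/t = 4411 J / 28 s = 157.5 W = 0.1575 kW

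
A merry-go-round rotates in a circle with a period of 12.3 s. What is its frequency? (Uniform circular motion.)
f = 1/T = 1/12.3 = 0.0813 Hz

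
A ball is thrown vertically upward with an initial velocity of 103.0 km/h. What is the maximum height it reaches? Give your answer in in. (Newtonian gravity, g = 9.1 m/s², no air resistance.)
h_max = v₀²/(2g) (with unit conversion) = 1771.0 in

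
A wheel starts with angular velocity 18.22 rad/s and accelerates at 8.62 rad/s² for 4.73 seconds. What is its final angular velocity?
ω = ω₀ + αt = 18.22 + 8.62 × 4.73 = 58.99 rad/s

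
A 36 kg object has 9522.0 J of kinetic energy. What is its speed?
KE = ½mv² → v = √(2KE/m) = √(2×9522.0/36) = 23.0 m/s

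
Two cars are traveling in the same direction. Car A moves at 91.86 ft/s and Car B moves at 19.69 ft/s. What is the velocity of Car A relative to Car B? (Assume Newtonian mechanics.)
v_rel = v_A - v_B = 91.86 - 19.69 = 72.17 ft/s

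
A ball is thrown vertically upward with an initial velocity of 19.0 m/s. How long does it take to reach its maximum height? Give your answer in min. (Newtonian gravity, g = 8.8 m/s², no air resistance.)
t_up = v₀/g (with unit conversion) = 0.03598 min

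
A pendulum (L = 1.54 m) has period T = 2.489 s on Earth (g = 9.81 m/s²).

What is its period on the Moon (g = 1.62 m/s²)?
T = 2π√(L/g), so T_moon/T_earth = √(g_earth/g_moon)
T_moon = 2π√(1.54/1.62) = 6.126 s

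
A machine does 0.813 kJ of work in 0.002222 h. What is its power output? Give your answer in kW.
P = W/t = 813 J / 7.999 s = 101.6 W = 0.1016 kW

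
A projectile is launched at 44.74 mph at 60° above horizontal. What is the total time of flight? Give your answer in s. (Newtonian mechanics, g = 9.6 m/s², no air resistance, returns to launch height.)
T = 2v₀sin(θ)/g (with unit conversion) = 3.609 s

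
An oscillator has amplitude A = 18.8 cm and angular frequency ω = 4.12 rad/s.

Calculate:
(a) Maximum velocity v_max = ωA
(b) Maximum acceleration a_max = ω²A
v_max = ωA = 4.12×0.188 = 0.7746 m/s
a_max = ω²A = 4.12²×0.188 = 3.191 m/s²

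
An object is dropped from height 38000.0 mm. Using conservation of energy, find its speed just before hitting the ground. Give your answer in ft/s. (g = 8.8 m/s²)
mgh = ½mv² → v = √(2gh) = √(2×8.8×38) = 25.86 m/s = 84.85 ft/s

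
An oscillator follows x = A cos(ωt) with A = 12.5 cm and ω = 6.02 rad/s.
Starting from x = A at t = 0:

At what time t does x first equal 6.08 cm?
cos(ωt) = x/A = 6.08/12.5 = 0.4864
ωt = arccos(0.4864) = 1.063 rad
t = 1.063/6.02 = 0.1766 s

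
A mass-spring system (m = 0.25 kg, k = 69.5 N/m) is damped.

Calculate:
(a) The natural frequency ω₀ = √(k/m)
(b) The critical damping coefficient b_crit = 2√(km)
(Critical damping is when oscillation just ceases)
ω₀ = √(k/m) = √(69.5/0.25) = 16.67 rad/s
b_crit = 2√(km) = 2√(69.5×0.25) = 8.337 kg/s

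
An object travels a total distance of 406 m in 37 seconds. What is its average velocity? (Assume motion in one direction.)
v_avg = Δd / Δt = 406 / 37 = 10.97 m/s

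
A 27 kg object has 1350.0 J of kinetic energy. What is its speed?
KE = ½mv² → v = √(2KE/m) = √(2×1350.0/27) = 10.0 m/s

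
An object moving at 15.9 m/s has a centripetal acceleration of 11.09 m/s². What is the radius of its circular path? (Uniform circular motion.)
r = v²/a_c = 15.9²/11.09 = 22.8 m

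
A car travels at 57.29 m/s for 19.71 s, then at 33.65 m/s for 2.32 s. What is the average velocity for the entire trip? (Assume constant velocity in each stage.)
d₁ = v₁t₁ = 57.29 × 19.71 = 1129.19 m
d₂ = v₂t₂ = 33.65 × 2.32 = 78.068 m
d_total = 1207.25 m, t_total = 22.03 s
v_avg = d_total/t_total = 1207.25/22.03 = 54.8 m/s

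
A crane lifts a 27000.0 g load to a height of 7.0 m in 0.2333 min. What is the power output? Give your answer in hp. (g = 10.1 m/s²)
W = mgh = 27×10.1×7 = 1909 J
P = W/t = 1909/14 = 136.4 W = 0.1829 hp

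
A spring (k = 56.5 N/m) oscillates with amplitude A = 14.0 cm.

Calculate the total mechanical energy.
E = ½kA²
E = ½kA² = ½×56.5×(0.14)² = 0.5537 J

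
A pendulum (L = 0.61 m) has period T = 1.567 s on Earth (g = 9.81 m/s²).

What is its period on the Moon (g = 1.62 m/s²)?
T = 2π√(L/g), so T_moon/T_earth = √(g_earth/g_moon)
T_moon = 2π√(0.61/1.62) = 3.856 s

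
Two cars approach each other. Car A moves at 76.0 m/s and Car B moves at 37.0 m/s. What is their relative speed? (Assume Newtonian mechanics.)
v_rel = v_A + v_B = 76.0 + 37.0 = 113.0 m/s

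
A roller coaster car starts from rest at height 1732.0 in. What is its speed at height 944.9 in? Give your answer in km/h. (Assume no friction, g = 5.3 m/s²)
mgh₁ = ½mv₂² + mgh₂ → v₂ = √(2g(h₁−h₂)) = √(2×5.3×(43.99−24)) = 14.56 m/s = 52.41 km/h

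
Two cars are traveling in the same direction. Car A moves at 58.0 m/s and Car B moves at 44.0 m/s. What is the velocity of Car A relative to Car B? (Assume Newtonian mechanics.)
v_rel = v_A - v_B = 58.0 - 44.0 = 14.0 m/s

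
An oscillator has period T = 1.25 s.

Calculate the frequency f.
f = 1/T = 1/1.25 = 0.8 Hz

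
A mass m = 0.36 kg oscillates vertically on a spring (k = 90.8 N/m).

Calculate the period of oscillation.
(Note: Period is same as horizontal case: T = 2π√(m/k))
T = 2π√(m/k) = 2π√(0.36/90.8) = 0.3956 s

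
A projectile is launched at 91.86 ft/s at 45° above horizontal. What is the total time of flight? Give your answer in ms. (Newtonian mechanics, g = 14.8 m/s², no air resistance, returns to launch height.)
T = 2v₀sin(θ)/g (with unit conversion) = 2675.0 ms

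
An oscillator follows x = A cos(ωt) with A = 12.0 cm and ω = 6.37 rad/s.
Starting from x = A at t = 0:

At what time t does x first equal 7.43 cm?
cos(ωt) = x/A = 7.43/12.0 = 0.6192
ωt = arccos(0.6192) = 0.9031 rad
t = 0.9031/6.37 = 0.1418 s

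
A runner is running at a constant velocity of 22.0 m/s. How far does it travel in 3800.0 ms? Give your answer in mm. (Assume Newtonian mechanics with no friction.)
d = vt (with unit conversion) = 83600.0 mm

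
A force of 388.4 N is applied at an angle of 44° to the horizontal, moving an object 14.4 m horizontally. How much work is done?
W = Fd cosθ = 388.4×14.4×cos(44°) = 4023.2 J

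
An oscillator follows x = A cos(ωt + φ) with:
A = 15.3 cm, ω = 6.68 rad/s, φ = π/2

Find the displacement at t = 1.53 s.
x = A cos(ωt + φ) = 15.3×cos(6.68×1.53 + π/2) = 10.93 cm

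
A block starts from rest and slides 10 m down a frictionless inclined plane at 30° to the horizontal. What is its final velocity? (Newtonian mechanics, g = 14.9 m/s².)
a = g sin(θ) = 14.9 × sin(30°) = 7.45 m/s²
v = √(2ad) = √(2 × 7.45 × 10) = 12.21 m/s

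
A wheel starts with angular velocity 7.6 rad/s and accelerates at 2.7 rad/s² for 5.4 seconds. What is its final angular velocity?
ω = ω₀ + αt = 7.6 + 2.7 × 5.4 = 22.18 rad/s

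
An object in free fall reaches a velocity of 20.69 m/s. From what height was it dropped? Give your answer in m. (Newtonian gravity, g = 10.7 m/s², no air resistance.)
h = v²/(2g) = 20.0 m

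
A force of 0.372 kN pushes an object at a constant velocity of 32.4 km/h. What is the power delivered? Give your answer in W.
P = Fv = 372 N × 9 m/s = 3348 W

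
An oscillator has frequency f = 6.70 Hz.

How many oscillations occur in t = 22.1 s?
n = f×t = 6.7×22.1 = 148.1 oscillations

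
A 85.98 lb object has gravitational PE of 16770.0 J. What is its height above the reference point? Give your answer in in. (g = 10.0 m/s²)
PE = mgh → h = PE/(mg) = 1.677e+04 J / (39 kg × 10.0 m/s²) = 43 m = 1693.0 in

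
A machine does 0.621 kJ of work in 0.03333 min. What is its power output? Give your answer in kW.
P = W/t = 621 J / 2 s = 310.5 W = 0.3105 kW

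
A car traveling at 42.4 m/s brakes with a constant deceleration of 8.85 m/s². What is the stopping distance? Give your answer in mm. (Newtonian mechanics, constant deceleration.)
d = v₀² / (2a) (with unit conversion) = 101600.0 mm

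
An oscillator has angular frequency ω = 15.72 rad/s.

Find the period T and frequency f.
T = 2π/ω = 2π/15.72 = 0.3997 s; f = ω/2π = 2.502 Hz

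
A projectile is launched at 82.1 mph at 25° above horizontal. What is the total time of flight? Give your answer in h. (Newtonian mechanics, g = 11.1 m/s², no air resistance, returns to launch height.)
T = 2v₀sin(θ)/g (with unit conversion) = 0.0007763 h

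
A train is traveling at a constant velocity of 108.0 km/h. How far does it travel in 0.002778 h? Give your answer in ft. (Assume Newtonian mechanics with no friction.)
d = vt (with unit conversion) = 984.3 ft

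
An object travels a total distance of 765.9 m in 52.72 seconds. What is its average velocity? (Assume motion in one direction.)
v_avg = Δd / Δt = 765.9 / 52.72 = 14.53 m/s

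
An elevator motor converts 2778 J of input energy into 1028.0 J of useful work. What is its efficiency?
η = W_out/W_in = 1028.0/2778 = 0.3701 = 37.01%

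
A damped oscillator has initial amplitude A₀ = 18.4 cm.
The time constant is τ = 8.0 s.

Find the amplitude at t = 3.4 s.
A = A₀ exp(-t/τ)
A = A₀ exp(−t/τ) = 18.4×exp(−3.4/8.0) = 12.03 cm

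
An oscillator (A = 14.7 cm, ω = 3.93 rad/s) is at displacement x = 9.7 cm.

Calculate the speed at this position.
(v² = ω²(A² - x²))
v = ω√(A² − x²) = 3.93×√(0.147² − 0.097²) = 0.4341 m/s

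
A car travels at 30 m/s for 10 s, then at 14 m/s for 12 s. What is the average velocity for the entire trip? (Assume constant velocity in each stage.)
d₁ = v₁t₁ = 30 × 10 = 300 m
d₂ = v₂t₂ = 14 × 12 = 168 m
d_total = 468 m, t_total = 22 s
v_avg = d_total/t_total = 468/22 = 21.27 m/s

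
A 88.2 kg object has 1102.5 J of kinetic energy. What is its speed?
KE = ½mv² → v = √(2KE/m) = √(2×1102.5/88.2) = 5.0 m/s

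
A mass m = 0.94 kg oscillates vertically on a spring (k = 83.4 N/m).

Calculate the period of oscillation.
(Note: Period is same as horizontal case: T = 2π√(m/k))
T = 2π√(m/k) = 2π√(0.94/83.4) = 0.6671 s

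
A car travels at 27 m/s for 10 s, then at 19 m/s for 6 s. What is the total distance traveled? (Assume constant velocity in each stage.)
d₁ = v₁t₁ = 27 × 10 = 270 m
d₂ = v₂t₂ = 19 × 6 = 114 m
d_total = 270 + 114 = 384 m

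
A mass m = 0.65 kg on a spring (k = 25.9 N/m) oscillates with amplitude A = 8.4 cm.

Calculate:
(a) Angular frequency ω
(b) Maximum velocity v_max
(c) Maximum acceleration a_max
ω = √(k/m) = √(25.9/0.65) = 6.312 rad/s
v_max = ωA = 6.312×0.084 = 0.5302 m/s
a_max = ω²A = 6.312²×0.084 = 3.347 m/s²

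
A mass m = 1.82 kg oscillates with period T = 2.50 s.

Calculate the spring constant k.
T = 2π√(m/k) → k = m(2π/T)² = 1.82×(2π/2.5)² = 11.5 N/m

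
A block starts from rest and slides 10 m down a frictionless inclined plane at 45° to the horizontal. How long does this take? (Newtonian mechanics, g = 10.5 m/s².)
a = g sin(θ) = 10.5 × sin(45°) = 7.42 m/s²
t = √(2d/a) = √(2 × 10 / 7.42) = 1.64 s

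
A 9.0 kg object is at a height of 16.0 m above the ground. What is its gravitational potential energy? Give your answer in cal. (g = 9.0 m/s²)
PE = mgh = 9 kg × 9.0 m/s² × 16 m = 1296 J = 309.8 cal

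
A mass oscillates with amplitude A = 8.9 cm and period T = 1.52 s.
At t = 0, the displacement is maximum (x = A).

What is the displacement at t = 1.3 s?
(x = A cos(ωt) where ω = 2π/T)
ω = 2π/T = 2π/1.52 = 4.134 rad/s
x = A cos(ωt) = 8.9×cos(4.134×1.3) = 5.466 cm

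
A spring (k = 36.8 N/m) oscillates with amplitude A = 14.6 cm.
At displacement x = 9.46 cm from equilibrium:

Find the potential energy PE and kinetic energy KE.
E_total = ½kA² = ½×36.8×(0.146)² = 0.3922 J
PE = ½kx² = ½×36.8×(0.0946)² = 0.1647 J
KE = E_total − PE = 0.2275 J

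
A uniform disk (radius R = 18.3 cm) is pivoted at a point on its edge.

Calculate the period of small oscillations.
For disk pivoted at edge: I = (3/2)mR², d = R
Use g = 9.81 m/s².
I/m = (3/2)R² = 0.05023 m²; d = R = 0.183 m
T = 2π√((3/2)R²/(gR)) = 2π√(3R/(2g)) = 1.051 s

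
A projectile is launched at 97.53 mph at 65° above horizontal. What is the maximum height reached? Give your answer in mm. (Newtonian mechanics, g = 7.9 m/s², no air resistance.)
H = v₀²sin²(θ)/(2g) (with unit conversion) = 98820.0 mm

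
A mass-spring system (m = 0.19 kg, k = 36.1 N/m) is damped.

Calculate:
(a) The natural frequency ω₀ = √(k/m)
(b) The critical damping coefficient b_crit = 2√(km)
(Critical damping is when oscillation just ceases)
ω₀ = √(k/m) = √(36.1/0.19) = 13.78 rad/s
b_crit = 2√(km) = 2√(36.1×0.19) = 5.238 kg/s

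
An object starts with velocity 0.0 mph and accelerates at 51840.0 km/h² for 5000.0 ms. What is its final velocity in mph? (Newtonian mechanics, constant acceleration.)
v = v₀ + at (with unit conversion) = 44.74 mph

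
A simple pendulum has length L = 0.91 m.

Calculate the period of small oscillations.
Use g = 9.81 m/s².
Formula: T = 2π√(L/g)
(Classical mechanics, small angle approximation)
T = 2π√(L/g) = 2π√(0.91/9.81) = 1.914 s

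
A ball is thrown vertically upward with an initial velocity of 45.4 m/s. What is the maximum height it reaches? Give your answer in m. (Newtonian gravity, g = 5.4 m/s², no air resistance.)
h_max = v₀²/(2g) = 190.8 m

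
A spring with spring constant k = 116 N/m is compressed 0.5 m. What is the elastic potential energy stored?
PE = ½kx² = ½×116×0.5² = 14.5 J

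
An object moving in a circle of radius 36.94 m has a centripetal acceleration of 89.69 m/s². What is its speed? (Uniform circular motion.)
v = √(a_c × r) = √(89.69 × 36.94) = 57.56 m/s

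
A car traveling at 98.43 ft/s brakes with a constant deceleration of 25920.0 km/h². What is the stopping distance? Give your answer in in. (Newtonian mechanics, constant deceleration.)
d = v₀² / (2a) (with unit conversion) = 8859.0 in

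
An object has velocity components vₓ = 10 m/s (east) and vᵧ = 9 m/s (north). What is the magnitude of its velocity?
|v| = √(vₓ² + vᵧ²) = √(10² + 9²) = √(181) = 13.45 m/s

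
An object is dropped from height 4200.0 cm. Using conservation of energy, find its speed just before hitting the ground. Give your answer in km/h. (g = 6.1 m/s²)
mgh = ½mv² → v = √(2gh) = √(2×6.1×42) = 22.64 m/s = 81.49 km/h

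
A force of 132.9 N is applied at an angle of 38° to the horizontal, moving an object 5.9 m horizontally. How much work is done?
W = Fd cosθ = 132.9×5.9×cos(38°) = 617.89 J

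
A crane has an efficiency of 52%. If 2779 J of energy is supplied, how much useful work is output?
W_out = η × W_in = 0.52 × 2779 = 1445.1 J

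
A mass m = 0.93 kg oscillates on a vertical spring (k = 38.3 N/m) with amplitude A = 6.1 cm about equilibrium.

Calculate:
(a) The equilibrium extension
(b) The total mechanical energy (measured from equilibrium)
x_eq = mg/k = 0.93×9.81/38.3 = 0.2382 m = 23.82 cm
E = ½kA² = ½×38.3×(0.061)² = 0.07126 J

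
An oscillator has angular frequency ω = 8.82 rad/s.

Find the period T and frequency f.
T = 2π/ω = 2π/8.82 = 0.7124 s; f = ω/2π = 1.404 Hz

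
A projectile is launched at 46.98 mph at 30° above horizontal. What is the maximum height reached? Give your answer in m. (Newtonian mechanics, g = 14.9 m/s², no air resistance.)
H = v₀²sin²(θ)/(2g) (with unit conversion) = 3.7 m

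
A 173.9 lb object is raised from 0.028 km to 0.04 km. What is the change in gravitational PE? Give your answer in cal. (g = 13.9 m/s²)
ΔPE = mg(h₂ − h₁) = 78.88 kg × 13.9 m/s² × (40 − 28) m = 1.316e+04 J = 3145.0 cal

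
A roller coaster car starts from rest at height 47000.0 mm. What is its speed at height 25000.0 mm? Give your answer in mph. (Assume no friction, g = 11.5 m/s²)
mgh₁ = ½mv₂² + mgh₂ → v₂ = √(2g(h₁−h₂)) = √(2×11.5×(47−25)) = 22.49 m/s = 50.32 mph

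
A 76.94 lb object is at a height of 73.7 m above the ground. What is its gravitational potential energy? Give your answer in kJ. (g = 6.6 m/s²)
PE = mgh = 34.9 kg × 6.6 m/s² × 73.7 m = 1.698e+04 J = 16.98 kJ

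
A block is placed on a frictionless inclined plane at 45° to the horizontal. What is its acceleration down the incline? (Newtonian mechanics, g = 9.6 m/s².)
a = g sin(θ) = 9.6 × sin(45°) = 9.6 × 0.7071 = 6.79 m/s²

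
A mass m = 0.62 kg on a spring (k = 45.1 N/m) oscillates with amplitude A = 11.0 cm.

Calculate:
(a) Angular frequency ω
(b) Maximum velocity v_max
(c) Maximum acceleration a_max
ω = √(k/m) = √(45.1/0.62) = 8.529 rad/s
v_max = ωA = 8.529×0.11 = 0.9382 m/s
a_max = ω²A = 8.529²×0.11 = 8.002 m/s²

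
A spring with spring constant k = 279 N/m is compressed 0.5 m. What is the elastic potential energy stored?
PE = ½kx² = ½×279×0.5² = 34.88 J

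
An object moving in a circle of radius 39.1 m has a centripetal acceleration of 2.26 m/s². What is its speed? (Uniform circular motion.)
v = √(a_c × r) = √(2.26 × 39.1) = 9.4 m/s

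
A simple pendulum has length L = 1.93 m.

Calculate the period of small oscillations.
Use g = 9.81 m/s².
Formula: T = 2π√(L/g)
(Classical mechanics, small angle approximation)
T = 2π√(L/g) = 2π√(1.93/9.81) = 2.787 s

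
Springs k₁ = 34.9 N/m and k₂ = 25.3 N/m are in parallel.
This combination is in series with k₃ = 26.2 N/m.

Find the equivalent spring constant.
k₁₂ = k₁ + k₂ = 60.2 N/m (parallel)
1/k_eq = 1/k₁₂ + 1/k₃ → k_eq = 18.26 N/m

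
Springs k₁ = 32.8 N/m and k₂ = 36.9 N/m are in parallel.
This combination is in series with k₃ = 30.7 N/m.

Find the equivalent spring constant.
k₁₂ = k₁ + k₂ = 69.7 N/m (parallel)
1/k_eq = 1/k₁₂ + 1/k₃ → k_eq = 21.31 N/m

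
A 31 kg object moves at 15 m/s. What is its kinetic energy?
KE = ½mv² = ½×31×15² = 3487.5 J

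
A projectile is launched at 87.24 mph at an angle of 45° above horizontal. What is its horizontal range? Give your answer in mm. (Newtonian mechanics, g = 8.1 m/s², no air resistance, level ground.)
R = v₀² sin(2θ) / g (with unit conversion) = 187800.0 mm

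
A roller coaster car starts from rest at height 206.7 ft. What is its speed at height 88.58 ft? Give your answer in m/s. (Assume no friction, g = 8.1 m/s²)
mgh₁ = ½mv₂² + mgh₂ → v₂ = √(2g(h₁−h₂)) = √(2×8.1×(63−27)) = 24.15 m/s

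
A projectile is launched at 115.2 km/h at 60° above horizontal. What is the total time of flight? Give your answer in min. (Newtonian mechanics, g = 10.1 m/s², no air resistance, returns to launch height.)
T = 2v₀sin(θ)/g (with unit conversion) = 0.09146 min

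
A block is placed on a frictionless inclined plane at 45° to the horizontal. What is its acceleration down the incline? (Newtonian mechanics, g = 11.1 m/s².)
a = g sin(θ) = 11.1 × sin(45°) = 11.1 × 0.7071 = 7.85 m/s²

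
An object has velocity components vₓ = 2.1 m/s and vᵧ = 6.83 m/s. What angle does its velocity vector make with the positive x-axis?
θ = arctan(vᵧ/vₓ) = arctan(6.83/2.1) = 72.91°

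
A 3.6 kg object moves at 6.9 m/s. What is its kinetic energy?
KE = ½mv² = ½×3.6×6.9² = 85.698 J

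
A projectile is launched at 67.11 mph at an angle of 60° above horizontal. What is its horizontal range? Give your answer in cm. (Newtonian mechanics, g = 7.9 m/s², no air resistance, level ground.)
R = v₀² sin(2θ) / g (with unit conversion) = 9867.0 cm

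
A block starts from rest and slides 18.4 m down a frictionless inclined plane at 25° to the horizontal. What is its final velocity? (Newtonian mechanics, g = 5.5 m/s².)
a = g sin(θ) = 5.5 × sin(25°) = 2.32 m/s²
v = √(2ad) = √(2 × 2.32 × 18.4) = 9.25 m/s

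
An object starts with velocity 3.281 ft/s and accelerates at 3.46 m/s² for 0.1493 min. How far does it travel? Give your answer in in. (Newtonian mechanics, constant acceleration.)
d = v₀t + ½at² (with unit conversion) = 5818.0 in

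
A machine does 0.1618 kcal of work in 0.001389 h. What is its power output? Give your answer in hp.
P = W/t = 677 J / 5 s = 135.4 W = 0.1816 hp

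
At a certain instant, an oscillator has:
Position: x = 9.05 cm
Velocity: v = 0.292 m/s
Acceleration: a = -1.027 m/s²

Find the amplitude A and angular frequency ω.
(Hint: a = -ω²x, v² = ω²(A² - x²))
a = −ω²x → ω = √(|a|/x) = √(1.027/0.0905) = 3.369 rad/s
v² = ω²(A² − x²) → A = √(x² + v²/ω²) = √(0.0905² + 0.292²/3.369²) = 0.1253 m = 12.53 cm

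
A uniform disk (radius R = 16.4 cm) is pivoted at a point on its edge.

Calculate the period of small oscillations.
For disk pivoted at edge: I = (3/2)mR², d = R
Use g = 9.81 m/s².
I/m = (3/2)R² = 0.04034 m²; d = R = 0.164 m
T = 2π√((3/2)R²/(gR)) = 2π√(3R/(2g)) = 0.995 s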